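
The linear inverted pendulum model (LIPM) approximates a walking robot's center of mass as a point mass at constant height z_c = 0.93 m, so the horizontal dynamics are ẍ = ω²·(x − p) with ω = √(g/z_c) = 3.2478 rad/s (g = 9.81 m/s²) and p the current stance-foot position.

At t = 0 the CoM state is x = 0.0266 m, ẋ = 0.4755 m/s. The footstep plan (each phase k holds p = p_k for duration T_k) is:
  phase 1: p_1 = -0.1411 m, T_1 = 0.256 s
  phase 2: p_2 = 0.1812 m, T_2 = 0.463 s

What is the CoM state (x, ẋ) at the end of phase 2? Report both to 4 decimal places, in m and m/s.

phase 1: p=-0.1411, T=0.256, ωT=0.831437, cosh=1.366020, sinh=0.930596; start (x,ẋ)=(0.026600, 0.475500) → end (x,ẋ)=(0.224227, 1.156397)
phase 2: p=0.1812, T=0.463, ωT=1.503731, cosh=2.360371, sinh=2.138072; start (x,ẋ)=(0.224227, 1.156397) → end (x,ẋ)=(1.044033, 3.028309)

x = 1.0440, ẋ = 3.0283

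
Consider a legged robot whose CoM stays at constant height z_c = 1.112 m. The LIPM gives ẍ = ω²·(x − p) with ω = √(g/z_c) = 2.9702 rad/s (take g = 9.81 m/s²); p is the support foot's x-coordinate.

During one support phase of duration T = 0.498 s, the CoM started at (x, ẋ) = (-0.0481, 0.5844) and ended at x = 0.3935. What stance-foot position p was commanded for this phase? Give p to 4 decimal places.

p = -0.0727

ωT = 2.9702·0.498 = 1.479160; cosh(ωT) = 2.308542, sinh(ωT) = 2.080713
x(T) = p + (x₀−p)·cosh(ωT) + (ẋ₀/ω)·sinh(ωT) ⇒ p·(1 − cosh) = x(T) − x₀·cosh − (ẋ₀/ω)·sinh
numerator   = 0.3935 − (-0.0481)·2.308542 − (0.5844/2.9702)·2.080713 = 0.095151
denominator = 1 − 2.308542 = -1.308542
p = 0.095151 / -1.308542 = -0.0727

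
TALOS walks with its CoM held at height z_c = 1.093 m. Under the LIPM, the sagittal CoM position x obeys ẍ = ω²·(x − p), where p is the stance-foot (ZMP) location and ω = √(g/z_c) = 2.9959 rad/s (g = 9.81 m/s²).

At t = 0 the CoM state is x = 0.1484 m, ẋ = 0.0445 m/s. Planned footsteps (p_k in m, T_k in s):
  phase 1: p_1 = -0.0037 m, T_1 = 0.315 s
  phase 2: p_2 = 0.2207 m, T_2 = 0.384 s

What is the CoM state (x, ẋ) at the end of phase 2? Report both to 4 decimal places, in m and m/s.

phase 1: p=-0.0037, T=0.315, ωT=0.943708, cosh=1.479337, sinh=1.090155; start (x,ẋ)=(0.148400, 0.044500) → end (x,ẋ)=(0.237500, 0.562589)
phase 2: p=0.2207, T=0.384, ωT=1.150426, cosh=1.738020, sinh=1.421518; start (x,ẋ)=(0.237500, 0.562589) → end (x,ẋ)=(0.516840, 1.049337)

x = 0.5168, ẋ = 1.0493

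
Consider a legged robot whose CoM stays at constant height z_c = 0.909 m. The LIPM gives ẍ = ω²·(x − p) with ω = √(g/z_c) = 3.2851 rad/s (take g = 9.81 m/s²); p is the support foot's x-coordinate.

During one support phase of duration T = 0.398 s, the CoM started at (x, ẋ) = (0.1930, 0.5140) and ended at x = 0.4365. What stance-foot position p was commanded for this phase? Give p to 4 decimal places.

p = 0.2180

ωT = 3.2851·0.398 = 1.307470; cosh(ωT) = 1.983656, sinh(ωT) = 1.713152
x(T) = p + (x₀−p)·cosh(ωT) + (ẋ₀/ω)·sinh(ωT) ⇒ p·(1 − cosh) = x(T) − x₀·cosh − (ẋ₀/ω)·sinh
numerator   = 0.4365 − (0.1930)·1.983656 − (0.5140/3.2851)·1.713152 = -0.214392
denominator = 1 − 1.983656 = -0.983656
p = -0.214392 / -0.983656 = 0.2180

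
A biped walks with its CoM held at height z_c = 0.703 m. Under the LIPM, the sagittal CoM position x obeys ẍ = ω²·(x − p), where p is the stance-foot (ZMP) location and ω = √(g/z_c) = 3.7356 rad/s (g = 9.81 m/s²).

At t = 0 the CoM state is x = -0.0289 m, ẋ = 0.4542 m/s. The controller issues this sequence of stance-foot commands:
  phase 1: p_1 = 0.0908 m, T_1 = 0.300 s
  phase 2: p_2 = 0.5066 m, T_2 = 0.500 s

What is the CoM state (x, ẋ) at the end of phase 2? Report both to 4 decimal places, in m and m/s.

x = -0.8588, ẋ = -4.8153

phase 1: p=0.0908, T=0.300, ωT=1.120680, cosh=1.696499, sinh=1.370441; start (x,ẋ)=(-0.028900, 0.454200) → end (x,ẋ)=(0.054357, 0.157755)
phase 2: p=0.5066, T=0.500, ωT=1.867800, cosh=3.314250, sinh=3.159787; start (x,ẋ)=(0.054357, 0.157755) → end (x,ẋ)=(-0.858809, -4.815304)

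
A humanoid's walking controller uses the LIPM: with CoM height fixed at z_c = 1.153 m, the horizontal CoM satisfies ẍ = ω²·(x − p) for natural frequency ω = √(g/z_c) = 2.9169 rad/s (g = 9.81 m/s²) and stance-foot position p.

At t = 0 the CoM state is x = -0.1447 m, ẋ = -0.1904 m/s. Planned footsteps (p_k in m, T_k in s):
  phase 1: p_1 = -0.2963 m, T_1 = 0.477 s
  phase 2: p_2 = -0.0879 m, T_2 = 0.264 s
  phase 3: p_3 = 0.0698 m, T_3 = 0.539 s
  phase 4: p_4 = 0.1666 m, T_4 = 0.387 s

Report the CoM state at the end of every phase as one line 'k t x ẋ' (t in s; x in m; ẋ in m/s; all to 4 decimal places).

1 0.4770 -0.0958 0.4275
2 0.7410 0.0261 0.5411
3 1.2800 0.3875 1.0655
4 1.6670 1.0495 2.7116

phase 1: p=-0.2963, T=0.477, ωT=1.391361, cosh=2.134528, sinh=1.885791; start (x,ẋ)=(-0.144700, -0.190400) → end (x,ẋ)=(-0.095800, 0.427487)
phase 2: p=-0.0879, T=0.264, ωT=0.770062, cosh=1.311442, sinh=0.848457; start (x,ẋ)=(-0.095800, 0.427487) → end (x,ẋ)=(0.026085, 0.541072)
phase 3: p=0.0698, T=0.539, ωT=1.572209, cosh=2.512432, sinh=2.304846; start (x,ẋ)=(0.026085, 0.541072) → end (x,ẋ)=(0.387508, 1.065512)
phase 4: p=0.1666, T=0.387, ωT=1.128840, cosh=1.707738, sinh=1.384330; start (x,ẋ)=(0.387508, 1.065512) → end (x,ẋ)=(1.049534, 2.711632)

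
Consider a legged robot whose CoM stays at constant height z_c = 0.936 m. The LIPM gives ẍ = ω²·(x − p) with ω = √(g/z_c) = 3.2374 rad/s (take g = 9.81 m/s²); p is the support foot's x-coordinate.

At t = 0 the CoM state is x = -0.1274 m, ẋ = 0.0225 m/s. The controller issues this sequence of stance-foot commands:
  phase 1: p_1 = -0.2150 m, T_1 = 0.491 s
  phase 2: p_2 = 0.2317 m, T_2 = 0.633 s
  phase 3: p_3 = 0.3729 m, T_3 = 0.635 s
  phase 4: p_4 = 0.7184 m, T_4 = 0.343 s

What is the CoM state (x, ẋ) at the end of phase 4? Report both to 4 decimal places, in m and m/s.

x = 0.0001, ẋ = -1.9302

phase 1: p=-0.2150, T=0.491, ωT=1.589563, cosh=2.552812, sinh=2.348797; start (x,ẋ)=(-0.127400, 0.022500) → end (x,ẋ)=(0.024950, 0.723548)
phase 2: p=0.2317, T=0.633, ωT=2.049274, cosh=3.945547, sinh=3.816718; start (x,ẋ)=(0.024950, 0.723548) → end (x,ẋ)=(0.268984, 0.300146)
phase 3: p=0.3729, T=0.635, ωT=2.055749, cosh=3.970342, sinh=3.842345; start (x,ẋ)=(0.268984, 0.300146) → end (x,ẋ)=(0.316550, -0.100950)
phase 4: p=0.7184, T=0.343, ωT=1.110428, cosh=1.682538, sinh=1.353120; start (x,ẋ)=(0.316550, -0.100950) → end (x,ẋ)=(0.000078, -1.930194)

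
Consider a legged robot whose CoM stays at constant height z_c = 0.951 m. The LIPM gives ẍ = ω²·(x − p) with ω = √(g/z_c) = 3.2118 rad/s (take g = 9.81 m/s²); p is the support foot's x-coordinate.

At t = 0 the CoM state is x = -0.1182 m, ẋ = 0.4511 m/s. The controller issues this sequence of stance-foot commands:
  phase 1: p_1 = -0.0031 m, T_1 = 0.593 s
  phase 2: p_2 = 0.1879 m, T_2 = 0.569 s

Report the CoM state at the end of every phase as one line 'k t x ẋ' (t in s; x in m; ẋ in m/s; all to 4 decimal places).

1 0.5930 0.0630 0.3345
2 1.1620 0.1050 -0.1478

phase 1: p=-0.0031, T=0.593, ωT=1.904597, cosh=3.432793, sinh=3.283910; start (x,ẋ)=(-0.118200, 0.451100) → end (x,ẋ)=(0.063013, 0.334543)
phase 2: p=0.1879, T=0.569, ωT=1.827514, cosh=3.189611, sinh=3.028798; start (x,ẋ)=(0.063013, 0.334543) → end (x,ẋ)=(0.105042, -0.147821)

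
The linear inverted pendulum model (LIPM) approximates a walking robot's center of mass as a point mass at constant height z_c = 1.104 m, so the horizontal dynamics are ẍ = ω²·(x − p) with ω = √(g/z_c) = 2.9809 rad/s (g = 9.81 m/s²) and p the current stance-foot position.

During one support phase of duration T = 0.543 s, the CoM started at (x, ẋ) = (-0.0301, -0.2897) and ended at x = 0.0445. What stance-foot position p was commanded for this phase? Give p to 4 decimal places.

ωT = 2.9809·0.543 = 1.618629; cosh(ωT) = 2.622168, sinh(ωT) = 2.423998
x(T) = p + (x₀−p)·cosh(ωT) + (ẋ₀/ω)·sinh(ωT) ⇒ p·(1 − cosh) = x(T) − x₀·cosh − (ẋ₀/ω)·sinh
numerator   = 0.0445 − (-0.0301)·2.622168 − (-0.2897/2.9809)·2.423998 = 0.359004
denominator = 1 − 2.622168 = -1.622168
p = 0.359004 / -1.622168 = -0.2213

p = -0.2213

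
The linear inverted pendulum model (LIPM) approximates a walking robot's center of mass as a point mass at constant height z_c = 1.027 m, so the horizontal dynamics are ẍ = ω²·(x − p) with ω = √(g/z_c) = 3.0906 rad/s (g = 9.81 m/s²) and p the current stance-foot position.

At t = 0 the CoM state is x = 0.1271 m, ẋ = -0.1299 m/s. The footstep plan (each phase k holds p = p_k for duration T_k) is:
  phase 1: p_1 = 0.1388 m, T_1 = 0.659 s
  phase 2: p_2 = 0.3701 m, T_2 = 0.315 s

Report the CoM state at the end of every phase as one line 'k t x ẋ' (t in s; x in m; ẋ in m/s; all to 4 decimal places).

phase 1: p=0.1388, T=0.659, ωT=2.036705, cosh=3.897886, sinh=3.767428; start (x,ẋ)=(0.127100, -0.129900) → end (x,ẋ)=(-0.065153, -0.642566)
phase 2: p=0.3701, T=0.315, ωT=0.973539, cosh=1.512520, sinh=1.134776; start (x,ẋ)=(-0.065153, -0.642566) → end (x,ẋ)=(-0.524160, -2.498386)

1 0.6590 -0.0652 -0.6426
2 0.9740 -0.5242 -2.4984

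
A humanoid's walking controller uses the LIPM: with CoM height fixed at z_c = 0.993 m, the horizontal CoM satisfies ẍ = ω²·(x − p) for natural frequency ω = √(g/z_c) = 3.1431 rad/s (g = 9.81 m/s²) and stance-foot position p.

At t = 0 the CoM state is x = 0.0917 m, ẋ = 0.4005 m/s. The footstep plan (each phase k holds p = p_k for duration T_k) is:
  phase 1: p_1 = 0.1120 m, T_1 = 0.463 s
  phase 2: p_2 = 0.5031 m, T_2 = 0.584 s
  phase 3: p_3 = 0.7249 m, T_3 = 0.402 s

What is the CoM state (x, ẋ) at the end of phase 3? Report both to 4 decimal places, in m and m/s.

x = 1.0454, ẋ = 1.2648

phase 1: p=0.1120, T=0.463, ωT=1.455255, cosh=2.259459, sinh=2.026118; start (x,ẋ)=(0.091700, 0.400500) → end (x,ẋ)=(0.324305, 0.775637)
phase 2: p=0.5031, T=0.584, ωT=1.835570, cosh=3.214116, sinh=3.054593; start (x,ẋ)=(0.324305, 0.775637) → end (x,ẋ)=(0.682228, 0.776395)
phase 3: p=0.7249, T=0.402, ωT=1.263526, cosh=1.910265, sinh=1.627610; start (x,ẋ)=(0.682228, 0.776395) → end (x,ẋ)=(1.045430, 1.264822)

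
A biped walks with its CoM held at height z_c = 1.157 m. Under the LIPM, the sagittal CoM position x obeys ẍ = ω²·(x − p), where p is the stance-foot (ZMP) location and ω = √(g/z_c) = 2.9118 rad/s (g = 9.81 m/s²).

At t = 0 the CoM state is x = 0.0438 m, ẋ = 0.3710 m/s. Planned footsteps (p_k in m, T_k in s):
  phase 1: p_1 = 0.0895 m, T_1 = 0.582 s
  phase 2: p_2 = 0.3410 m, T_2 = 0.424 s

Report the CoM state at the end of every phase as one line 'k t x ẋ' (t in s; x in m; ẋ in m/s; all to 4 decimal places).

1 0.5820 0.2961 0.6940
2 1.0060 0.6322 1.0878

phase 1: p=0.0895, T=0.582, ωT=1.694668, cosh=2.814248, sinh=2.630588; start (x,ẋ)=(0.043800, 0.371000) → end (x,ẋ)=(0.296059, 0.694036)
phase 2: p=0.3410, T=0.424, ωT=1.234603, cosh=1.863982, sinh=1.573032; start (x,ẋ)=(0.296059, 0.694036) → end (x,ẋ)=(0.632167, 1.087824)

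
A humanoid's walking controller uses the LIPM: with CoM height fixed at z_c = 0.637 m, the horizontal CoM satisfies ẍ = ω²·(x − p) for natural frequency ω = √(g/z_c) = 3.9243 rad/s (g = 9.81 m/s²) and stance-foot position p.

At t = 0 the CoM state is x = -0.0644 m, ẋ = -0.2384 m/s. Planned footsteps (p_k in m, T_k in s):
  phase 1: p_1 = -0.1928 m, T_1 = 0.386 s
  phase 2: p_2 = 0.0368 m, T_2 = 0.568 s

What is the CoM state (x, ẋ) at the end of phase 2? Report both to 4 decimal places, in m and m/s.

x = 0.3895, ẋ = 1.4635

phase 1: p=-0.1928, T=0.386, ωT=1.514780, cosh=2.384138, sinh=2.164281; start (x,ẋ)=(-0.064400, -0.238400) → end (x,ẋ)=(-0.018156, 0.522160)
phase 2: p=0.0368, T=0.568, ωT=2.229002, cosh=4.699114, sinh=4.591479; start (x,ẋ)=(-0.018156, 0.522160) → end (x,ẋ)=(0.389488, 1.463471)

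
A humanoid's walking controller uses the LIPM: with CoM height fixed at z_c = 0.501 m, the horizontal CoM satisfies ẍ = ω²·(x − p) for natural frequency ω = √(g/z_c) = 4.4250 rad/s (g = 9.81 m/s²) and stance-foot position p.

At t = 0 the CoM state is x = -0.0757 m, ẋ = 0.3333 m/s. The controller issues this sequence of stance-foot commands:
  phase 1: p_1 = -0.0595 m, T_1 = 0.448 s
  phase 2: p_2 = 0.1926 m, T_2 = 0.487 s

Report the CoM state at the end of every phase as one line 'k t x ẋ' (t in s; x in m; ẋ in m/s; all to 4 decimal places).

phase 1: p=-0.0595, T=0.448, ωT=1.982400, cosh=3.698942, sinh=3.561204; start (x,ẋ)=(-0.075700, 0.333300) → end (x,ẋ)=(0.148814, 0.977573)
phase 2: p=0.1926, T=0.487, ωT=2.154975, cosh=4.371790, sinh=4.255884; start (x,ẋ)=(0.148814, 0.977573) → end (x,ẋ)=(0.941389, 3.449157)

1 0.4480 0.1488 0.9776
2 0.9350 0.9414 3.4492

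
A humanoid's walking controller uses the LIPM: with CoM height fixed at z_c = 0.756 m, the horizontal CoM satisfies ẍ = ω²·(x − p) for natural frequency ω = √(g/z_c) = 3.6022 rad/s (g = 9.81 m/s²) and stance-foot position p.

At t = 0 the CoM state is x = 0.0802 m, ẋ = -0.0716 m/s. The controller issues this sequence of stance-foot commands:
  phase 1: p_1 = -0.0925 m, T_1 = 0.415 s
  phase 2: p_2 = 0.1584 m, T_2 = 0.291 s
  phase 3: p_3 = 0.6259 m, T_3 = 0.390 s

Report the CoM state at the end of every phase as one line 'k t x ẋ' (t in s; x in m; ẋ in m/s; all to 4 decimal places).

1 0.4150 0.2698 1.1495
2 0.7060 0.7361 2.3432
3 1.0960 2.1094 5.8215

phase 1: p=-0.0925, T=0.415, ωT=1.494913, cosh=2.341608, sinh=2.117340; start (x,ẋ)=(0.080200, -0.071600) → end (x,ẋ)=(0.269810, 1.149538)
phase 2: p=0.1584, T=0.291, ωT=1.048240, cosh=1.601590, sinh=1.251036; start (x,ẋ)=(0.269810, 1.149538) → end (x,ẋ)=(0.736065, 2.343156)
phase 3: p=0.6259, T=0.390, ωT=1.404858, cosh=2.160175, sinh=1.914773; start (x,ẋ)=(0.736065, 2.343156) → end (x,ẋ)=(2.109396, 5.821480)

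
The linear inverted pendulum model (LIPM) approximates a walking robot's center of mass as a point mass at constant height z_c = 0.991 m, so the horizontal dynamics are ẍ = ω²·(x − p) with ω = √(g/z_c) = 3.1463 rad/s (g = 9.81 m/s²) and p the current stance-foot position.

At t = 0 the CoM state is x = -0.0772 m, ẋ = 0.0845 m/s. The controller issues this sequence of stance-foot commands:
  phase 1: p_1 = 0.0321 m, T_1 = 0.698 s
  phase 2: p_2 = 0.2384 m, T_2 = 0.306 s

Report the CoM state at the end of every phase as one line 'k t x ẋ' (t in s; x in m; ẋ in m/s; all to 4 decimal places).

phase 1: p=0.0321, T=0.698, ωT=2.196117, cosh=4.550638, sinh=4.439403; start (x,ẋ)=(-0.077200, 0.084500) → end (x,ẋ)=(-0.346056, -1.142140)
phase 2: p=0.2384, T=0.306, ωT=0.962768, cosh=1.500385, sinh=1.118550; start (x,ẋ)=(-0.346056, -1.142140) → end (x,ẋ)=(-1.044554, -3.770522)

1 0.6980 -0.3461 -1.1421
2 1.0040 -1.0446 -3.7705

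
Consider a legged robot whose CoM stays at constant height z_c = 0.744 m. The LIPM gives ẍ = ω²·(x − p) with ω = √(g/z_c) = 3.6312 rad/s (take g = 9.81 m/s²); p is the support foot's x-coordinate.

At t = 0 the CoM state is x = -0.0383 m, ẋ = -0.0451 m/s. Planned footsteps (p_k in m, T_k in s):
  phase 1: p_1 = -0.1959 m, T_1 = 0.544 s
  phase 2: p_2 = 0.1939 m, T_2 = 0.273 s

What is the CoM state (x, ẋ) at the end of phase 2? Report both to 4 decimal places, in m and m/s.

x = 1.0110, ẋ = 3.4605

phase 1: p=-0.1959, T=0.544, ωT=1.975373, cosh=3.674008, sinh=3.535299; start (x,ẋ)=(-0.038300, -0.045100) → end (x,ẋ)=(0.339215, 1.857473)
phase 2: p=0.1939, T=0.273, ωT=0.991318, cosh=1.532935, sinh=1.161848; start (x,ẋ)=(0.339215, 1.857473) → end (x,ẋ)=(1.010980, 3.460454)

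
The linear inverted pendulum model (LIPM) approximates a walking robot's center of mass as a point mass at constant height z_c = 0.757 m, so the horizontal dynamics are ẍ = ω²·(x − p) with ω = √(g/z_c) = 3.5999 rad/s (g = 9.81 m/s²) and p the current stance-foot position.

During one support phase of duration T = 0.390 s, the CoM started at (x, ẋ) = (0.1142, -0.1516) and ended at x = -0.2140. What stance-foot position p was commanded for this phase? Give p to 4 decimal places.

ωT = 3.5999·0.390 = 1.403961; cosh(ωT) = 2.158458, sinh(ωT) = 1.912836
x(T) = p + (x₀−p)·cosh(ωT) + (ẋ₀/ω)·sinh(ωT) ⇒ p·(1 − cosh) = x(T) − x₀·cosh − (ẋ₀/ω)·sinh
numerator   = -0.2140 − (0.1142)·2.158458 − (-0.1516/3.5999)·1.912836 = -0.379942
denominator = 1 − 2.158458 = -1.158458
p = -0.379942 / -1.158458 = 0.3280

p = 0.3280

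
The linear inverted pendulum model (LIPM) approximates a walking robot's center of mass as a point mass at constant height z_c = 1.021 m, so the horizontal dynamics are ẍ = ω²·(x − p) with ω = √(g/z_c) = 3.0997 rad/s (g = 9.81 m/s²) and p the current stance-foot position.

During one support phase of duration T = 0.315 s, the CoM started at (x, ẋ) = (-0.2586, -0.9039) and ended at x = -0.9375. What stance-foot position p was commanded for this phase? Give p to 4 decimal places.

ωT = 3.0997·0.315 = 0.976405; cosh(ωT) = 1.515779, sinh(ωT) = 1.139117
x(T) = p + (x₀−p)·cosh(ωT) + (ẋ₀/ω)·sinh(ωT) ⇒ p·(1 − cosh) = x(T) − x₀·cosh − (ẋ₀/ω)·sinh
numerator   = -0.9375 − (-0.2586)·1.515779 − (-0.9039/3.0997)·1.139117 = -0.213343
denominator = 1 − 1.515779 = -0.515779
p = -0.213343 / -0.515779 = 0.4136

p = 0.4136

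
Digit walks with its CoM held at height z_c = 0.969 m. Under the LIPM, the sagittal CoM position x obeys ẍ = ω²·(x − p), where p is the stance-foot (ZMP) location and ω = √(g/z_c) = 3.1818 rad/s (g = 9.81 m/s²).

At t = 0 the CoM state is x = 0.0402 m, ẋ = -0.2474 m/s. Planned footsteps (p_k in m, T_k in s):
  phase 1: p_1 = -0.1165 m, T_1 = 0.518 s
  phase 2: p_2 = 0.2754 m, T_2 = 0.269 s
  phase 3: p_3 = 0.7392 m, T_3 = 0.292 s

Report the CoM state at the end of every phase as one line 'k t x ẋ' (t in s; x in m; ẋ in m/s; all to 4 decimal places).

1 0.5180 0.1112 0.5810
2 0.7870 0.2234 0.3034
3 1.0790 0.0862 -1.3098

phase 1: p=-0.1165, T=0.518, ωT=1.648172, cosh=2.694937, sinh=2.502536; start (x,ẋ)=(0.040200, -0.247400) → end (x,ẋ)=(0.111213, 0.581007)
phase 2: p=0.2754, T=0.269, ωT=0.855904, cosh=1.389200, sinh=0.964301; start (x,ẋ)=(0.111213, 0.581007) → end (x,ẋ)=(0.223395, 0.303373)
phase 3: p=0.7392, T=0.292, ωT=0.929086, cosh=1.463554, sinh=1.068639; start (x,ẋ)=(0.223395, 0.303373) → end (x,ẋ)=(0.086183, -1.309834)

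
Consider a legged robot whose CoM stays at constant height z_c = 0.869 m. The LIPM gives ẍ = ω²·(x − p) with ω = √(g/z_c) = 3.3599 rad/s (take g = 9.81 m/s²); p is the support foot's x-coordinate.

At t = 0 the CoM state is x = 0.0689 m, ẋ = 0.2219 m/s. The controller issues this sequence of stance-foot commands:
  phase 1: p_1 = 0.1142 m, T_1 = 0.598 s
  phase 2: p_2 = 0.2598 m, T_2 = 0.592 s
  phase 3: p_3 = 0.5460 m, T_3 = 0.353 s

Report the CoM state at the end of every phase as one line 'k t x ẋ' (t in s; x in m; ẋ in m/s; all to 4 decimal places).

1 0.5980 0.1841 0.2850
2 1.1900 0.2821 0.1486
3 1.5430 0.1392 -1.0504

phase 1: p=0.1142, T=0.598, ωT=2.009220, cosh=3.795796, sinh=3.661703; start (x,ẋ)=(0.068900, 0.221900) → end (x,ẋ)=(0.184083, 0.284963)
phase 2: p=0.2598, T=0.592, ωT=1.989061, cosh=3.722745, sinh=3.585921; start (x,ẋ)=(0.184083, 0.284963) → end (x,ẋ)=(0.282056, 0.148577)
phase 3: p=0.5460, T=0.353, ωT=1.186045, cosh=1.789766, sinh=1.484339; start (x,ẋ)=(0.282056, 0.148577) → end (x,ẋ)=(0.139241, -1.050430)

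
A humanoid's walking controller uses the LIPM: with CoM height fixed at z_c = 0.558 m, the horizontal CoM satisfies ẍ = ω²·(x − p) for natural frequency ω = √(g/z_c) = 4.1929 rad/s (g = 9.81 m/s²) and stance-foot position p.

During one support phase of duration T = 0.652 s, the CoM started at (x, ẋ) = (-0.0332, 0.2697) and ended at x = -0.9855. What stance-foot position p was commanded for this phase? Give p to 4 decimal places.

ωT = 4.1929·0.652 = 2.733771; cosh(ωT) = 7.727894, sinh(ωT) = 7.662920
x(T) = p + (x₀−p)·cosh(ωT) + (ẋ₀/ω)·sinh(ωT) ⇒ p·(1 − cosh) = x(T) − x₀·cosh − (ẋ₀/ω)·sinh
numerator   = -0.9855 − (-0.0332)·7.727894 − (0.2697/4.1929)·7.662920 = -1.221836
denominator = 1 − 7.727894 = -6.727894
p = -1.221836 / -6.727894 = 0.1816

p = 0.1816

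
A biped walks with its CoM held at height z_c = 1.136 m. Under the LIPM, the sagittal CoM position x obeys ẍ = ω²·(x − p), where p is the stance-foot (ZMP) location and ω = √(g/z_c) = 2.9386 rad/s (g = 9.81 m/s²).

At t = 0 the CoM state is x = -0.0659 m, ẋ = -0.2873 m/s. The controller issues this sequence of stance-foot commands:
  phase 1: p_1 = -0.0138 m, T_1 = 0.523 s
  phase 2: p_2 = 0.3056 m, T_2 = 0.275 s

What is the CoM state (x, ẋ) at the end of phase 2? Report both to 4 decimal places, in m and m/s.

x = -0.9035, ẋ = -3.1476

phase 1: p=-0.0138, T=0.523, ωT=1.536888, cosh=2.432573, sinh=2.217523; start (x,ẋ)=(-0.065900, -0.287300) → end (x,ẋ)=(-0.357339, -1.038383)
phase 2: p=0.3056, T=0.275, ωT=0.808115, cosh=1.344686, sinh=0.898989; start (x,ẋ)=(-0.357339, -1.038383) → end (x,ẋ)=(-0.903511, -3.147631)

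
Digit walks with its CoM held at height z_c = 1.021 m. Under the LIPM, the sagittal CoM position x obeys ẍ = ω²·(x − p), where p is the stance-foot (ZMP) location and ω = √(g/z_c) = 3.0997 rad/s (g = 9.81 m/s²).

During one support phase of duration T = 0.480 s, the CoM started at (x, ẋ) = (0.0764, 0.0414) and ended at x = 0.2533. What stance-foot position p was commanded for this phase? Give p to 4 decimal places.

p = -0.0358

ωT = 3.0997·0.480 = 1.487856; cosh(ωT) = 2.326724, sinh(ωT) = 2.100868
x(T) = p + (x₀−p)·cosh(ωT) + (ẋ₀/ω)·sinh(ωT) ⇒ p·(1 − cosh) = x(T) − x₀·cosh − (ẋ₀/ω)·sinh
numerator   = 0.2533 − (0.0764)·2.326724 − (0.0414/3.0997)·2.100868 = 0.047479
denominator = 1 − 2.326724 = -1.326724
p = 0.047479 / -1.326724 = -0.0358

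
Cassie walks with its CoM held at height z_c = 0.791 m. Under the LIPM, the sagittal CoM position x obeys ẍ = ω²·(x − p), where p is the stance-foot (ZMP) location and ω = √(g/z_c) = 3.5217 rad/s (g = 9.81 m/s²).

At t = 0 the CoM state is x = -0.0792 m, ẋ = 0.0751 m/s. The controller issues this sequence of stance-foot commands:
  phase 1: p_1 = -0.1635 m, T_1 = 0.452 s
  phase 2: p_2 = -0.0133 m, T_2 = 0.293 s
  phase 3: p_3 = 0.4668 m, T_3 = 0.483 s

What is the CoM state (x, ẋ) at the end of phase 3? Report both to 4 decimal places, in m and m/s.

phase 1: p=-0.1635, T=0.452, ωT=1.591808, cosh=2.558091, sinh=2.354534; start (x,ẋ)=(-0.079200, 0.075100) → end (x,ẋ)=(0.102357, 0.891125)
phase 2: p=-0.0133, T=0.293, ωT=1.031858, cosh=1.581310, sinh=1.224966; start (x,ẋ)=(0.102357, 0.891125) → end (x,ẋ)=(0.479553, 1.908086)
phase 3: p=0.4668, T=0.483, ωT=1.700981, cosh=2.830912, sinh=2.648408; start (x,ẋ)=(0.479553, 1.908086) → end (x,ẋ)=(1.937833, 5.520573)

x = 1.9378, ẋ = 5.5206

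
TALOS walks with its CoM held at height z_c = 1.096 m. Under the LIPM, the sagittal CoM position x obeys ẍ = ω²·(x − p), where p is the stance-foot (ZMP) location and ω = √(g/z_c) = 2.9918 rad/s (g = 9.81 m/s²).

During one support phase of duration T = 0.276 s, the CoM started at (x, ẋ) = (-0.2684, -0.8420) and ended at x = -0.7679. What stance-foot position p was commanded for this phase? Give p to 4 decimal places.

p = 0.3963

ωT = 2.9918·0.276 = 0.825737; cosh(ωT) = 1.360737, sinh(ωT) = 0.922825
x(T) = p + (x₀−p)·cosh(ωT) + (ẋ₀/ω)·sinh(ωT) ⇒ p·(1 − cosh) = x(T) − x₀·cosh − (ẋ₀/ω)·sinh
numerator   = -0.7679 − (-0.2684)·1.360737 − (-0.8420/2.9918)·0.922825 = -0.142962
denominator = 1 − 1.360737 = -0.360737
p = -0.142962 / -0.360737 = 0.3963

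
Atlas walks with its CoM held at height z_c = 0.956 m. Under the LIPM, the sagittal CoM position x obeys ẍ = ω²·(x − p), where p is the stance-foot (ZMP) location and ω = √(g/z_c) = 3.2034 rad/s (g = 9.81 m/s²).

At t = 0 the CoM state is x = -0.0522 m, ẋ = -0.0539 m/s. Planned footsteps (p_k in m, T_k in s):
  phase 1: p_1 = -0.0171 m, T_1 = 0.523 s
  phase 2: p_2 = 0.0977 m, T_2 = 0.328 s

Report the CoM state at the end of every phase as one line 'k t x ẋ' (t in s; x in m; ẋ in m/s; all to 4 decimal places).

1 0.5230 -0.1575 -0.4387
2 0.8510 -0.4837 -1.7299

phase 1: p=-0.0171, T=0.523, ωT=1.675378, cosh=2.764026, sinh=2.576789; start (x,ẋ)=(-0.052200, -0.053900) → end (x,ẋ)=(-0.157474, -0.438713)
phase 2: p=0.0977, T=0.328, ωT=1.050715, cosh=1.604692, sinh=1.255004; start (x,ẋ)=(-0.157474, -0.438713) → end (x,ẋ)=(-0.483651, -1.729871)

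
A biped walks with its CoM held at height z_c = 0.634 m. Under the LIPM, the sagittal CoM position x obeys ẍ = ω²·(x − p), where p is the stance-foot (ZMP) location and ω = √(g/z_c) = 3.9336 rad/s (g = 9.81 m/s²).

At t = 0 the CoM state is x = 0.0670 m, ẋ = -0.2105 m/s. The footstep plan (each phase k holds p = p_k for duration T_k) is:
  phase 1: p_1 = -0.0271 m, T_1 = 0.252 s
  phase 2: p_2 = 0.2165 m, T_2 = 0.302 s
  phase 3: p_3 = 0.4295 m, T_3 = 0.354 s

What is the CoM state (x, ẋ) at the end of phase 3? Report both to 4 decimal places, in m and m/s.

x = -0.9189, ẋ = -5.0396

phase 1: p=-0.0271, T=0.252, ωT=0.991267, cosh=1.532877, sinh=1.161770; start (x,ẋ)=(0.067000, -0.210500) → end (x,ẋ)=(0.054973, 0.107361)
phase 2: p=0.2165, T=0.302, ωT=1.187947, cosh=1.792593, sinh=1.487747; start (x,ẋ)=(0.054973, 0.107361) → end (x,ẋ)=(-0.032446, -0.752831)
phase 3: p=0.4295, T=0.354, ωT=1.392494, cosh=2.136666, sinh=1.888211; start (x,ẋ)=(-0.032446, -0.752831) → end (x,ẋ)=(-0.918899, -5.039637)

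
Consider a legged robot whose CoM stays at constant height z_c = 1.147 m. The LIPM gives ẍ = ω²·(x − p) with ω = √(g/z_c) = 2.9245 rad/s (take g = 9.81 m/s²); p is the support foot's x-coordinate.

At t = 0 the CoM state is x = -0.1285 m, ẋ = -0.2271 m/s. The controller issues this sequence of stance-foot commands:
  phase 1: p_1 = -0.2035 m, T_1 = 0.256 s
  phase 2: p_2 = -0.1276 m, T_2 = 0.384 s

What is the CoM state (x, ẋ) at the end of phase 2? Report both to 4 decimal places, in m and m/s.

x = -0.2535, ẋ = -0.3646

phase 1: p=-0.2035, T=0.256, ωT=0.748672, cosh=1.293592, sinh=0.820598; start (x,ẋ)=(-0.128500, -0.227100) → end (x,ẋ)=(-0.170204, -0.113787)
phase 2: p=-0.1276, T=0.384, ωT=1.123008, cosh=1.699693, sinh=1.374394; start (x,ẋ)=(-0.170204, -0.113787) → end (x,ẋ)=(-0.253488, -0.364644)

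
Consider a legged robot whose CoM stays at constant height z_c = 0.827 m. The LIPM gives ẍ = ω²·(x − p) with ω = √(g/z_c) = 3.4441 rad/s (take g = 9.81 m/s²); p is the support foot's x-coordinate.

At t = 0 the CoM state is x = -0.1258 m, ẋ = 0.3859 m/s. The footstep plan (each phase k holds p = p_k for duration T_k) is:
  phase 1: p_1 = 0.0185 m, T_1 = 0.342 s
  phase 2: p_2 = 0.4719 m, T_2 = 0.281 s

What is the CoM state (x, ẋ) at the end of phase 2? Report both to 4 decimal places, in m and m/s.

phase 1: p=0.0185, T=0.342, ωT=1.177882, cosh=1.777710, sinh=1.469780; start (x,ẋ)=(-0.125800, 0.385900) → end (x,ẋ)=(-0.073340, -0.044438)
phase 2: p=0.4719, T=0.281, ωT=0.967792, cosh=1.506024, sinh=1.126103; start (x,ẋ)=(-0.073340, -0.044438) → end (x,ẋ)=(-0.363774, -2.181588)

x = -0.3638, ẋ = -2.1816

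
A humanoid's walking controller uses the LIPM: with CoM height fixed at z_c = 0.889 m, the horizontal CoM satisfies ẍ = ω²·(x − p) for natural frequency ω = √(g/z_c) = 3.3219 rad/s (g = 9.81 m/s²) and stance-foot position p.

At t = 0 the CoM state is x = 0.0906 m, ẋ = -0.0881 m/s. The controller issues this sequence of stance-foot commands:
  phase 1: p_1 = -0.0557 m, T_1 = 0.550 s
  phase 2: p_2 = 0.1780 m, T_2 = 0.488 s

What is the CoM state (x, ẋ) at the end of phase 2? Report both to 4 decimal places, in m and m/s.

phase 1: p=-0.0557, T=0.550, ωT=1.827045, cosh=3.188191, sinh=3.027302; start (x,ẋ)=(0.090600, -0.088100) → end (x,ẋ)=(0.330445, 1.190371)
phase 2: p=0.1780, T=0.488, ωT=1.621087, cosh=2.628135, sinh=2.430452; start (x,ẋ)=(0.330445, 1.190371) → end (x,ẋ)=(1.449576, 4.359256)

x = 1.4496, ẋ = 4.3593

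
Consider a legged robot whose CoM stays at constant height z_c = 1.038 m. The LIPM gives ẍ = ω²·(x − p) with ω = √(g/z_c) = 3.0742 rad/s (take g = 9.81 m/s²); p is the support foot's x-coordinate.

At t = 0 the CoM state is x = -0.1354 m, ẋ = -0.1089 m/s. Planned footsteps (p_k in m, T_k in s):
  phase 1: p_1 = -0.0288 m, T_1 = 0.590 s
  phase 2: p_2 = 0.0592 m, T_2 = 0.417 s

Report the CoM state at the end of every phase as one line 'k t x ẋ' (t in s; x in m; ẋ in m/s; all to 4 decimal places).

1 0.5900 -0.4702 -1.3212
2 1.0070 -1.6828 -5.2702

phase 1: p=-0.0288, T=0.590, ωT=1.813778, cosh=3.148307, sinh=2.985270; start (x,ẋ)=(-0.135400, -0.108900) → end (x,ẋ)=(-0.470159, -1.321152)
phase 2: p=0.0592, T=0.417, ωT=1.281941, cosh=1.940564, sinh=1.663065; start (x,ẋ)=(-0.470159, -1.321152) → end (x,ẋ)=(-1.682766, -5.270180)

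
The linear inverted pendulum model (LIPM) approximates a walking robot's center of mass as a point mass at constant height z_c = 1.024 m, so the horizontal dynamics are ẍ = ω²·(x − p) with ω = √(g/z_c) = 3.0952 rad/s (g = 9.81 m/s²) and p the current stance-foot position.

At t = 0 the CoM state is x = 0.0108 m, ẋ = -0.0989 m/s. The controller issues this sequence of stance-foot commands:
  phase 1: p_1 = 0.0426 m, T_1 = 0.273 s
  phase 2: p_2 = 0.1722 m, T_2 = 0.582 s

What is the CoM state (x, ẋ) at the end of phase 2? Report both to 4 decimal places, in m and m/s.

phase 1: p=0.0426, T=0.273, ωT=0.844990, cosh=1.378758, sinh=0.949196; start (x,ẋ)=(0.010800, -0.098900) → end (x,ẋ)=(-0.031574, -0.229786)
phase 2: p=0.1722, T=0.582, ωT=1.801406, cosh=3.111614, sinh=2.946548; start (x,ẋ)=(-0.031574, -0.229786) → end (x,ẋ)=(-0.680616, -2.573454)

x = -0.6806, ẋ = -2.5735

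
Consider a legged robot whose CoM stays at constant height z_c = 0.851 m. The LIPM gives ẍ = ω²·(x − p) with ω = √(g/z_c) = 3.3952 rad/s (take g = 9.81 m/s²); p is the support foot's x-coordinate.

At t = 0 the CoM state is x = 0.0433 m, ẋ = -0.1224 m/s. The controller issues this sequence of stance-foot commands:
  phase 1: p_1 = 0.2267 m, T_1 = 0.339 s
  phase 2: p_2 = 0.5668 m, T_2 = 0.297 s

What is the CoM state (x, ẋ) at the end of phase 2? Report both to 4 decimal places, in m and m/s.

phase 1: p=0.2267, T=0.339, ωT=1.150973, cosh=1.738798, sinh=1.422469; start (x,ẋ)=(0.043300, -0.122400) → end (x,ẋ)=(-0.143477, -1.098571)
phase 2: p=0.5668, T=0.297, ωT=1.008374, cosh=1.552976, sinh=1.188165; start (x,ẋ)=(-0.143477, -1.098571) → end (x,ẋ)=(-0.920693, -4.571353)

x = -0.9207, ẋ = -4.5714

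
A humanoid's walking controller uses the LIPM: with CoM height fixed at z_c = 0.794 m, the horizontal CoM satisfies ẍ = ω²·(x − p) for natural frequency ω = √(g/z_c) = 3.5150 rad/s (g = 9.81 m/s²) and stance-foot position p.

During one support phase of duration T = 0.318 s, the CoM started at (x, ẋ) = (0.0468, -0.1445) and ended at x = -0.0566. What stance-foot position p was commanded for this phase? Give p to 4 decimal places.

ωT = 3.5150·0.318 = 1.117770; cosh(ωT) = 1.692518, sinh(ωT) = 1.365509
x(T) = p + (x₀−p)·cosh(ωT) + (ẋ₀/ω)·sinh(ωT) ⇒ p·(1 − cosh) = x(T) − x₀·cosh − (ẋ₀/ω)·sinh
numerator   = -0.0566 − (0.0468)·1.692518 − (-0.1445/3.5150)·1.365509 = -0.079674
denominator = 1 − 1.692518 = -0.692518
p = -0.079674 / -0.692518 = 0.1151

p = 0.1151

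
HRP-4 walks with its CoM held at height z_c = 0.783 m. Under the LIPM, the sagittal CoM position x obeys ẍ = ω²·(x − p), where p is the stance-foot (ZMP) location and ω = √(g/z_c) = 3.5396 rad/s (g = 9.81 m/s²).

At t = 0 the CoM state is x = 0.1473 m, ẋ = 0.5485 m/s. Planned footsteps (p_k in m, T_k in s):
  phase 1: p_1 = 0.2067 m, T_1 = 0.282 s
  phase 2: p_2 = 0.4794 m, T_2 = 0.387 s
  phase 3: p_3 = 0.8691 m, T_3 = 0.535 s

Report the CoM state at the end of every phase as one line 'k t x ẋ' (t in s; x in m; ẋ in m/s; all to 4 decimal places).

1 0.2820 0.2968 0.5987
2 0.6690 0.4083 0.0648
3 1.2040 -0.6368 -5.0751

phase 1: p=0.2067, T=0.282, ωT=0.998167, cosh=1.540929, sinh=1.172375; start (x,ẋ)=(0.147300, 0.548500) → end (x,ẋ)=(0.296841, 0.598705)
phase 2: p=0.4794, T=0.387, ωT=1.369825, cosh=2.094407, sinh=1.840256; start (x,ẋ)=(0.296841, 0.598705) → end (x,ẋ)=(0.408317, 0.064787)
phase 3: p=0.8691, T=0.535, ωT=1.893686, cosh=3.397164, sinh=3.246648; start (x,ẋ)=(0.408317, 0.064787) → end (x,ẋ)=(-0.636829, -5.075147)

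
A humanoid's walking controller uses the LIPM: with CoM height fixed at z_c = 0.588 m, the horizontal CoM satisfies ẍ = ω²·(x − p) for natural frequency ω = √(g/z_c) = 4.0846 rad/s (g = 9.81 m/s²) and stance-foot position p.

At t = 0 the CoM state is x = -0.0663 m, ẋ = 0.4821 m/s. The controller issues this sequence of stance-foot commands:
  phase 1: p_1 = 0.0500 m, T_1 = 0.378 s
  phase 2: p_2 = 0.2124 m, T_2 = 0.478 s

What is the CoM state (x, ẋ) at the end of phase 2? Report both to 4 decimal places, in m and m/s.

phase 1: p=0.0500, T=0.378, ωT=1.543979, cosh=2.448358, sinh=2.234828; start (x,ẋ)=(-0.066300, 0.482100) → end (x,ẋ)=(0.029030, 0.118723)
phase 2: p=0.2124, T=0.478, ωT=1.952439, cosh=3.593889, sinh=3.451961; start (x,ẋ)=(0.029030, 0.118723) → end (x,ẋ)=(-0.346277, -2.158821)

x = -0.3463, ẋ = -2.1588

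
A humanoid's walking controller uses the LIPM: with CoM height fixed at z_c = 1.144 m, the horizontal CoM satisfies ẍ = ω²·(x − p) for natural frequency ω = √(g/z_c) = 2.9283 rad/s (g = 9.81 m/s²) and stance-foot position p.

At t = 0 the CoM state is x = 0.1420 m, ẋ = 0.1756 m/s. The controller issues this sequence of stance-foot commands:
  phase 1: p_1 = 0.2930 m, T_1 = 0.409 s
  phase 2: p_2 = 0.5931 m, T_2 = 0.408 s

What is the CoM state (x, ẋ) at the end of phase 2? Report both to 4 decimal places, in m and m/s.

x = -0.4555, ẋ = -2.7481

phase 1: p=0.2930, T=0.409, ωT=1.197675, cosh=1.807151, sinh=1.505255; start (x,ẋ)=(0.142000, 0.175600) → end (x,ẋ)=(0.110385, -0.348248)
phase 2: p=0.5931, T=0.408, ωT=1.194746, cosh=1.802750, sinh=1.499970; start (x,ẋ)=(0.110385, -0.348248) → end (x,ẋ)=(-0.455498, -2.748062)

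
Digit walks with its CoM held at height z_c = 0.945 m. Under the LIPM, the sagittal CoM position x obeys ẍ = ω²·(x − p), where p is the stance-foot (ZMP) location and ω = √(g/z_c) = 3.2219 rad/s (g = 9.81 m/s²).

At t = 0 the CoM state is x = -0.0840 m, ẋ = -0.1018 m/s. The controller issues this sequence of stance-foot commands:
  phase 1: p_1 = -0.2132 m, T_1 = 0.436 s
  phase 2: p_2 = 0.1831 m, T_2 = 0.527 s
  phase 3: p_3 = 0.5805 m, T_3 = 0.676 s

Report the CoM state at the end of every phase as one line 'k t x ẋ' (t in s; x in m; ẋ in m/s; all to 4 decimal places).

1 0.4360 0.0054 0.5771
2 0.9630 0.1542 0.1174
3 1.6390 -1.1665 -5.4599

phase 1: p=-0.2132, T=0.436, ωT=1.404748, cosh=2.159965, sinh=1.914536; start (x,ẋ)=(-0.084000, -0.101800) → end (x,ẋ)=(0.005375, 0.577079)
phase 2: p=0.1831, T=0.527, ωT=1.697941, cosh=2.822875, sinh=2.639815; start (x,ẋ)=(0.005375, 0.577079) → end (x,ẋ)=(0.154226, 0.117433)
phase 3: p=0.5805, T=0.676, ωT=2.178004, cosh=4.470969, sinh=4.357701; start (x,ẋ)=(0.154226, 0.117433) → end (x,ẋ)=(-1.166526, -5.459881)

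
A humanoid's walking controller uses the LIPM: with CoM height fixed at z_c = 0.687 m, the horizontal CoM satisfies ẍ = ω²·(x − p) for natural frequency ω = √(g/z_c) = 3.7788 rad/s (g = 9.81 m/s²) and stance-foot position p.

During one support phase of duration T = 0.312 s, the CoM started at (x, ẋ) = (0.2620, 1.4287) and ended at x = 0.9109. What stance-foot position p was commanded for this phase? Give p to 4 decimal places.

ωT = 3.7788·0.312 = 1.178986; cosh(ωT) = 1.779333, sinh(ωT) = 1.471742
x(T) = p + (x₀−p)·cosh(ωT) + (ẋ₀/ω)·sinh(ωT) ⇒ p·(1 − cosh) = x(T) − x₀·cosh − (ẋ₀/ω)·sinh
numerator   = 0.9109 − (0.2620)·1.779333 − (1.4287/3.7788)·1.471742 = -0.111726
denominator = 1 − 1.779333 = -0.779333
p = -0.111726 / -0.779333 = 0.1434

p = 0.1434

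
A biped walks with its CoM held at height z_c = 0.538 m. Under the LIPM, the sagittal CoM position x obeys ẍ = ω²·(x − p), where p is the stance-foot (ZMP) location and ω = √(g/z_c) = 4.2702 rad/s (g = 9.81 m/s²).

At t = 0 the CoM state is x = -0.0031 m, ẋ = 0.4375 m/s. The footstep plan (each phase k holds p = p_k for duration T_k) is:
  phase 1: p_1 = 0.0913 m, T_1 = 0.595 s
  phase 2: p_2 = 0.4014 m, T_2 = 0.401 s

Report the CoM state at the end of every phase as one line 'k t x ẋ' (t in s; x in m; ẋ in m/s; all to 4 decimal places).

1 0.5950 0.1346 0.2513
2 0.9960 -0.2041 -2.3345

phase 1: p=0.0913, T=0.595, ωT=2.540769, cosh=6.384116, sinh=6.305310; start (x,ẋ)=(-0.003100, 0.437500) → end (x,ẋ)=(0.134645, 0.251337)
phase 2: p=0.4014, T=0.401, ωT=1.712350, cosh=2.861206, sinh=2.680765; start (x,ẋ)=(0.134645, 0.251337) → end (x,ẋ)=(-0.204056, -2.334525)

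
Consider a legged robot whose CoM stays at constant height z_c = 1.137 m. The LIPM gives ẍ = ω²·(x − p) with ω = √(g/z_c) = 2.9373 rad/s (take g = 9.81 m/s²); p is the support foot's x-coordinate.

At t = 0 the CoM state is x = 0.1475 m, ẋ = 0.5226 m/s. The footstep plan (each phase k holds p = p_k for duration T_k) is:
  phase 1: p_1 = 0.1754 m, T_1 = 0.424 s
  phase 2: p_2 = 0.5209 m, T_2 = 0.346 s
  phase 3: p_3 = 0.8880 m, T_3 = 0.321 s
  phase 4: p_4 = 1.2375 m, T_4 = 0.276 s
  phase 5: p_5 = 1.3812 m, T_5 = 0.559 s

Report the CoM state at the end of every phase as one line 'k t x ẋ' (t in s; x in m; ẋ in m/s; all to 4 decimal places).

1 0.4240 0.4064 0.8525
2 0.7700 0.6904 0.9282
3 1.0910 0.9400 0.7403
4 1.3670 1.0642 0.2085
5 1.9260 0.7082 -1.7562

phase 1: p=0.1754, T=0.424, ωT=1.245415, cosh=1.881099, sinh=1.593278; start (x,ẋ)=(0.147500, 0.522600) → end (x,ẋ)=(0.406391, 0.852492)
phase 2: p=0.5209, T=0.346, ωT=1.016306, cosh=1.562449, sinh=1.200520; start (x,ẋ)=(0.406391, 0.852492) → end (x,ẋ)=(0.690412, 0.928184)
phase 3: p=0.8880, T=0.321, ωT=0.942873, cosh=1.478427, sinh=1.088920; start (x,ẋ)=(0.690412, 0.928184) → end (x,ẋ)=(0.939978, 0.740271)
phase 4: p=1.2375, T=0.276, ωT=0.810695, cosh=1.347010, sinh=0.902461; start (x,ẋ)=(0.939978, 0.740271) → end (x,ẋ)=(1.064177, 0.208482)
phase 5: p=1.3812, T=0.559, ωT=1.641951, cosh=2.679419, sinh=2.485817; start (x,ẋ)=(1.064177, 0.208482) → end (x,ẋ)=(0.708201, -1.756157)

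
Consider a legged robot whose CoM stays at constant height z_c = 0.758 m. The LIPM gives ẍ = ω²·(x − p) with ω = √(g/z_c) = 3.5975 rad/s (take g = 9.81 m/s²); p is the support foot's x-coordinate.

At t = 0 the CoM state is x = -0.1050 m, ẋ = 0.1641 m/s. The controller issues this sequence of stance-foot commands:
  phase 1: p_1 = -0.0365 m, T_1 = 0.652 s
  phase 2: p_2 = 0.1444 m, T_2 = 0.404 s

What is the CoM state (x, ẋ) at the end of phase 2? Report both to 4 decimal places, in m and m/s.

phase 1: p=-0.0365, T=0.652, ωT=2.345570, cosh=5.267507, sinh=5.171714; start (x,ẋ)=(-0.105000, 0.164100) → end (x,ẋ)=(-0.161416, -0.410061)
phase 2: p=0.1444, T=0.404, ωT=1.453390, cosh=2.255684, sinh=2.021907; start (x,ẋ)=(-0.161416, -0.410061) → end (x,ẋ)=(-0.775892, -3.149419)

x = -0.7759, ẋ = -3.1494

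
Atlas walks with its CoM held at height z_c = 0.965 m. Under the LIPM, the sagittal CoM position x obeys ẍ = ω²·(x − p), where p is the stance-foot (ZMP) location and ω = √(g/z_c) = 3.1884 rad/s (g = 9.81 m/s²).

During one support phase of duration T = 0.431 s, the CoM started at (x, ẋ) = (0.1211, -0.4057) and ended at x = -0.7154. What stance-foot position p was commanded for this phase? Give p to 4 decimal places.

p = 0.6664

ωT = 3.1884·0.431 = 1.374200; cosh(ωT) = 2.102479, sinh(ωT) = 1.849437
x(T) = p + (x₀−p)·cosh(ωT) + (ẋ₀/ω)·sinh(ωT) ⇒ p·(1 − cosh) = x(T) − x₀·cosh − (ẋ₀/ω)·sinh
numerator   = -0.7154 − (0.1211)·2.102479 − (-0.4057/3.1884)·1.849437 = -0.734683
denominator = 1 − 2.102479 = -1.102479
p = -0.734683 / -1.102479 = 0.6664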